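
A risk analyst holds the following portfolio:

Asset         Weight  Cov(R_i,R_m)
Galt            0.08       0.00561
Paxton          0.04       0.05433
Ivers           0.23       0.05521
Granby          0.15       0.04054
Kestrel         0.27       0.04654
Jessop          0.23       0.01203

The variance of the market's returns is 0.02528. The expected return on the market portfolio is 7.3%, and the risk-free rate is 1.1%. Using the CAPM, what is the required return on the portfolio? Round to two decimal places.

10.11%

β_Galt = 0.00561 / 0.02528 = 0.2219
β_Paxton = 0.05433 / 0.02528 = 2.1491
β_Ivers = 0.05521 / 0.02528 = 2.1839
β_Granby = 0.04054 / 0.02528 = 1.6036
β_Kestrel = 0.04654 / 0.02528 = 1.8410
β_Jessop = 0.01203 / 0.02528 = 0.4759
β_P = Σ w_i β_i = 0.08×0.2219 + 0.04×2.1491 + 0.23×2.1839 + 0.15×1.6036 + 0.27×1.8410 + 0.23×0.4759 = 1.4531
MRP = 7.3% − 1.1% = 6.20%
E(R_P) = R_f + β_P × MRP = 1.1% + 1.4531 × 6.2% = 10.11%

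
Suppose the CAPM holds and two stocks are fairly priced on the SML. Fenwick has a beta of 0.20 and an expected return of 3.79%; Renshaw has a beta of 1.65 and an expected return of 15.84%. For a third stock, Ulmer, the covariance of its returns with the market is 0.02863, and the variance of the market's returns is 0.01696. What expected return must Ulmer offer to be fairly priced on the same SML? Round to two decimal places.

MRP = (15.84% − 3.79%) / (1.65 − 0.20) = 8.3103%
R_f = 3.79% − 0.20 × 8.3103% = 2.1279%
β_Ulmer = Cov / Var(R_m) = 0.02863 / 0.01696 = 1.6881
E(R_Ulmer) = R_f + β × MRP = 2.1279% + 1.6881 × 8.3103% = 16.16%

16.16%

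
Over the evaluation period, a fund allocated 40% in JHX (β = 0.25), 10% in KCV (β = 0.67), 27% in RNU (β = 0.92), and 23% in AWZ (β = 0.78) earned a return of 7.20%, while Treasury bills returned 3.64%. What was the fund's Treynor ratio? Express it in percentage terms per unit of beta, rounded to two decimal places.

5.99%

β_P = 0.40×0.25 + 0.10×0.67 + 0.27×0.92 + 0.23×0.78 = 0.5948
Treynor = (R_P − R_f) / β_P = (7.20% − 3.64%) / 0.5948 = 3.56% / 0.5948 = 5.99%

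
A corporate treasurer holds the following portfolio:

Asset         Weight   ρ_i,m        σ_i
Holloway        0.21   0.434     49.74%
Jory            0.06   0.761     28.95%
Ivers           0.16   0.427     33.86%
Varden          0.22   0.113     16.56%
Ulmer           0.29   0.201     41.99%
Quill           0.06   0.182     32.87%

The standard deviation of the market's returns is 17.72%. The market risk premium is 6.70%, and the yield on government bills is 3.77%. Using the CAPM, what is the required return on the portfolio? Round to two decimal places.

β_Holloway = 0.434 × 49.74% / 17.72% = 1.2182
β_Jory = 0.761 × 28.95% / 17.72% = 1.2433
β_Ivers = 0.427 × 33.86% / 17.72% = 0.8159
β_Varden = 0.113 × 16.56% / 17.72% = 0.1056
β_Ulmer = 0.201 × 41.99% / 17.72% = 0.4763
β_Quill = 0.182 × 32.87% / 17.72% = 0.3376
β_P = Σ w_i β_i = 0.21×1.2182 + 0.06×1.2433 + 0.16×0.8159 + 0.22×0.1056 + 0.29×0.4763 + 0.06×0.3376 = 0.6426
E(R_P) = R_f + β_P × MRP = 3.77% + 0.6426 × 6.70% = 8.08%

8.08%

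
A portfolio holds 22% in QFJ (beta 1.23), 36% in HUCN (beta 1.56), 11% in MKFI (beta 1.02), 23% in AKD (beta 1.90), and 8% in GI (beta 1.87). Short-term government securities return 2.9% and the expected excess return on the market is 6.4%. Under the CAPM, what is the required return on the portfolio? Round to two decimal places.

β_P = Σ w_i β_i = 0.22×1.23 + 0.36×1.56 + 0.11×1.02 + 0.23×1.90 + 0.08×1.87 = 1.5310
E(R_P) = R_f + β_P × MRP = 2.9% + 1.5310 × 6.4% = 12.70%

12.70%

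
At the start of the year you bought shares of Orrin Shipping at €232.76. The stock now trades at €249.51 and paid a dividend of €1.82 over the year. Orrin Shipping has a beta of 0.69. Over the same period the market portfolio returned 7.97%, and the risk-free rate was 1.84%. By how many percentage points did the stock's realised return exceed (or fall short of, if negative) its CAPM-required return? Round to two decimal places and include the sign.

+1.91%

Realised HPR = (P1 + D1 − P0) / P0 = (249.51 + 1.82 − 232.76) / 232.76 = 18.57 / 232.76 = 7.9782%
MRP = 7.97% − 1.84% = 6.13%
CAPM required = R_f + β·MRP = 1.84% + 0.69 × 6.13% = 6.0697%
α = realised − required = 7.9782% − 6.0697% = +1.91%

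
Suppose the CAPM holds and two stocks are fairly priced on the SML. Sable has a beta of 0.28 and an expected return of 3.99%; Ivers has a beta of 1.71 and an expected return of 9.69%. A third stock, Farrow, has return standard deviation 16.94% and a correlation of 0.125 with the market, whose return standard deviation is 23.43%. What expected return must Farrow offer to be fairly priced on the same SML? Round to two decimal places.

3.23%

MRP = (9.69% − 3.99%) / (1.71 − 0.28) = 3.9860%
R_f = 3.99% − 0.28 × 3.9860% = 2.8739%
β_Farrow = ρ·σ_i/σ_m = 0.125 × 16.94 / 23.43 = 0.0904
E(R_Farrow) = R_f + β × MRP = 2.8739% + 0.0904 × 3.9860% = 3.23%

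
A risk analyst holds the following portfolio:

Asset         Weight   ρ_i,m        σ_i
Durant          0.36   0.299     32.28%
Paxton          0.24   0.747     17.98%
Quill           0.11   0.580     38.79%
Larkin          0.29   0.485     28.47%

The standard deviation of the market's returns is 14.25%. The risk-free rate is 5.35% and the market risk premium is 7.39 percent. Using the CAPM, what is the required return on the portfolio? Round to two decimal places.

β_Durant = 0.299 × 32.28% / 14.25% = 0.6773
β_Paxton = 0.747 × 17.98% / 14.25% = 0.9425
β_Quill = 0.580 × 38.79% / 14.25% = 1.5788
β_Larkin = 0.485 × 28.47% / 14.25% = 0.9690
β_P = Σ w_i β_i = 0.36×0.6773 + 0.24×0.9425 + 0.11×1.5788 + 0.29×0.9690 = 0.9247
E(R_P) = R_f + β_P × MRP = 5.35% + 0.9247 × 7.39% = 12.18%

12.18%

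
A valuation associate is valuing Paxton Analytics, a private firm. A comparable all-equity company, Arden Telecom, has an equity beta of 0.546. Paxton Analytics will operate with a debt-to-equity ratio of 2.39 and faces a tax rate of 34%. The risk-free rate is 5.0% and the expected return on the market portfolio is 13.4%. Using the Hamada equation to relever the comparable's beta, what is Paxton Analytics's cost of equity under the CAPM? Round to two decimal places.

16.82%

β_L = β_U × [1 + (1 − t)(D/E)] = 0.546 × [1 + (1 − 0.34) × 2.39]
    = 0.546 × [1 + 0.66 × 2.39] = 0.546 × 2.5774 = 1.4073
MRP = 13.4% − 5.0% = 8.40%
E(R) = R_f + β_L × MRP = 5.0% + 1.4073 × 8.4% = 16.82%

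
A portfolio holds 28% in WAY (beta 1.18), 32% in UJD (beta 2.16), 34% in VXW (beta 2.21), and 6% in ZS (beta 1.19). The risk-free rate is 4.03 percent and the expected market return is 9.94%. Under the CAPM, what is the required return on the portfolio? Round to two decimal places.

β_P = Σ w_i β_i = 0.28×1.18 + 0.32×2.16 + 0.34×2.21 + 0.06×1.19 = 1.8444
MRP = 9.94% − 4.03% = 5.91%
E(R_P) = R_f + β_P × MRP = 4.03% + 1.8444 × 5.91% = 14.93%

14.93%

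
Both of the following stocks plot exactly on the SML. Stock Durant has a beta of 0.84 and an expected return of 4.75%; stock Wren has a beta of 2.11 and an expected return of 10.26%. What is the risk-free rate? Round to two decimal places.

1.11%

Both satisfy E(R) = R_f + β·MRP, so the slope of the SML is
MRP = (10.26% − 4.75%) / (2.11 − 0.84) = 5.51% / 1.27 = 4.3386%
R_f = E(R_Durant) − β_Durant·MRP = 4.75% − 0.84 × 4.3386% = 1.1056%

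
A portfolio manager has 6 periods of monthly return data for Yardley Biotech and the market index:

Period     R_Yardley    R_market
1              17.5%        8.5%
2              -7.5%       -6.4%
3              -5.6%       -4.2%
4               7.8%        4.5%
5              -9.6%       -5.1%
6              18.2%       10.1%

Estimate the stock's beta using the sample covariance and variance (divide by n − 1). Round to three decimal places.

1.713

Mean R_i = (17.5 − 7.5 − 5.6 + 7.8 − 9.6 + 18.2) / 6 = 3.4667%
Mean R_m = (8.5 − 6.4 − 4.2 + 4.5 − 5.1 + 10.1) / 6 = 1.2333%
Σ(R_i − R̄_i)(R_m − R̄_m) = 462.4967  ⇒  Cov = 462.4967 / 5 = 92.4993
Σ(R_m − R̄_m)² = 269.9933  ⇒  Var(R_m) = 269.9933 / 5 = 53.9987
β = Cov / Var(R_m) = 92.4993 / 53.9987 = 1.7130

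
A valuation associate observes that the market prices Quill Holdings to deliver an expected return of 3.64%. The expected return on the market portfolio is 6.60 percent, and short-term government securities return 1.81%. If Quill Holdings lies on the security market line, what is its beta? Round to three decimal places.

0.382

MRP = 6.60% − 1.81% = 4.79%
β = (E(R) − R_f) / MRP = (3.64% − 1.81%) / 4.79% = 1.83% / 4.79% = 0.382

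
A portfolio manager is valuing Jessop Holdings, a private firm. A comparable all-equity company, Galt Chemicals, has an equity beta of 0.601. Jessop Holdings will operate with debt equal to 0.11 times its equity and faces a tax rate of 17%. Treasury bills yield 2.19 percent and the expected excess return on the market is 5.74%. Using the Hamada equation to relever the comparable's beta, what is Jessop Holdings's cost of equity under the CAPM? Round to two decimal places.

β_L = β_U × [1 + (1 − t)(D/E)] = 0.601 × [1 + (1 − 0.17) × 0.11]
    = 0.601 × [1 + 0.83 × 0.11] = 0.601 × 1.0913 = 0.6559
E(R) = R_f + β_L × MRP = 2.19% + 0.6559 × 5.74% = 5.95%

5.95%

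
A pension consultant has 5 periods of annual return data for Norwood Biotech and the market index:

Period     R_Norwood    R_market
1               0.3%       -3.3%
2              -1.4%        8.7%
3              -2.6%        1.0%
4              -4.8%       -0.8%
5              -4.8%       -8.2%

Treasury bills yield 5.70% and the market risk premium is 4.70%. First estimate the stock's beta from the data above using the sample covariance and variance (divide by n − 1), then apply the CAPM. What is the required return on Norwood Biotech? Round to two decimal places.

6.33%

Mean R_i = (0.3 − 1.4 − 2.6 − 4.8 − 4.8) / 5 = -2.6600%
Mean R_m = (-3.3 + 8.7 + 1.0 − 0.8 − 8.2) / 5 = -0.5200%
Σ(R_i − R̄_i)(R_m − R̄_m) = 20.5140  ⇒  Cov = 20.5140 / 4 = 5.1285
Σ(R_m − R̄_m)² = 154.1080  ⇒  Var(R_m) = 154.1080 / 4 = 38.5270
β = Cov / Var(R_m) = 5.1285 / 38.5270 = 0.1331
E(R) = R_f + β × MRP = 5.70% + 0.1331 × 4.70% = 6.33%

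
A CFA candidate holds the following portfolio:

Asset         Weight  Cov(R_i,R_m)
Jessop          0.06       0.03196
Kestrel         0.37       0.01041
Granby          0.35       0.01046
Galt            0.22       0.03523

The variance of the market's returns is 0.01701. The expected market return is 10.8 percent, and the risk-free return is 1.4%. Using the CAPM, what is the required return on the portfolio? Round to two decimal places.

10.89%

β_Jessop = 0.03196 / 0.01701 = 1.8789
β_Kestrel = 0.01041 / 0.01701 = 0.6120
β_Granby = 0.01046 / 0.01701 = 0.6149
β_Galt = 0.03523 / 0.01701 = 2.0711
β_P = Σ w_i β_i = 0.06×1.8789 + 0.37×0.6120 + 0.35×0.6149 + 0.22×2.0711 = 1.0100
MRP = 10.8% − 1.4% = 9.40%
E(R_P) = R_f + β_P × MRP = 1.4% + 1.0100 × 9.4% = 10.89%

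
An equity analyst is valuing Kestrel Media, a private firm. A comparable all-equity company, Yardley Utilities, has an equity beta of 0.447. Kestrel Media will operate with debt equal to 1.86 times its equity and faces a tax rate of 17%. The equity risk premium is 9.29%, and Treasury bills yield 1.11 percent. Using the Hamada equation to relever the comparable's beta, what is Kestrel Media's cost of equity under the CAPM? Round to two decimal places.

11.67%

β_L = β_U × [1 + (1 − t)(D/E)] = 0.447 × [1 + (1 − 0.17) × 1.86]
    = 0.447 × [1 + 0.83 × 1.86] = 0.447 × 2.5438 = 1.1371
E(R) = R_f + β_L × MRP = 1.11% + 1.1371 × 9.29% = 11.67%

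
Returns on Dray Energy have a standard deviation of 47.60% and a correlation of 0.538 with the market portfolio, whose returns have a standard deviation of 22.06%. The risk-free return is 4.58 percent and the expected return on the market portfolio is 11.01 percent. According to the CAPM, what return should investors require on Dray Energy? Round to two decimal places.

12.04%

β = ρ × σ_i / σ_m = 0.538 × 47.60% / 22.06% = 1.1609
MRP = 11.01% − 4.58% = 6.43%
E(R) = 4.58% + 1.1609 × 6.43% = 12.04%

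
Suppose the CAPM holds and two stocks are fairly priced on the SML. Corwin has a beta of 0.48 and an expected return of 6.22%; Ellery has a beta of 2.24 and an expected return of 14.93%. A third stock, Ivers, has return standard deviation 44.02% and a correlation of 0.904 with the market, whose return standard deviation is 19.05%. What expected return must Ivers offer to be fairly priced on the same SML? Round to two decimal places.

14.18%

MRP = (14.93% − 6.22%) / (2.24 − 0.48) = 4.9489%
R_f = 6.22% − 0.48 × 4.9489% = 3.8445%
β_Ivers = ρ·σ_i/σ_m = 0.904 × 44.02 / 19.05 = 2.0889
E(R_Ivers) = R_f + β × MRP = 3.8445% + 2.0889 × 4.9489% = 14.18%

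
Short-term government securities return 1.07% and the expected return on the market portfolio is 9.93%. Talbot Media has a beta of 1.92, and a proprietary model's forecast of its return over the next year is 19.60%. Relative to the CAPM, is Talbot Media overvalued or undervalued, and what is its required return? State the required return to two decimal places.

Undervalued; required return 18.08%

MRP = 9.93% − 1.07% = 8.86%
Required return = R_f + β·MRP = 1.07% + 1.92 × 8.86% = 18.08%
Forecast 19.60% > required 18.08% → the stock plots above the SML → undervalued.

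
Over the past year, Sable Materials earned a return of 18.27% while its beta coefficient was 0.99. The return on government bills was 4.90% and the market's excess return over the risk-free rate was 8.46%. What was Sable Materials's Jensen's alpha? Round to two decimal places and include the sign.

CAPM benchmark = R_f + β(R_m − R_f) = 4.90% + 0.99 × 8.46% = 13.2754%
α = actual − benchmark = 18.27% − 13.2754% = +4.99%

+4.99%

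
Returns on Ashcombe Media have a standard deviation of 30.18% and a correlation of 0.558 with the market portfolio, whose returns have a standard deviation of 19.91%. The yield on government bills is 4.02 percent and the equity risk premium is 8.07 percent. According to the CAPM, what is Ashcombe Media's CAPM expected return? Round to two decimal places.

β = ρ × σ_i / σ_m = 0.558 × 30.18% / 19.91% = 0.8458
E(R) = 4.02% + 0.8458 × 8.07% = 10.85%

10.85%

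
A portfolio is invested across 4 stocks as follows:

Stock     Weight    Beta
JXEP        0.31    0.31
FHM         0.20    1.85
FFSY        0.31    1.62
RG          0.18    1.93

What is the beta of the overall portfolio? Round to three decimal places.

1.316

β_P = Σ w_i β_i = 0.31×0.31 + 0.20×1.85 + 0.31×1.62 + 0.18×1.93 = 1.3157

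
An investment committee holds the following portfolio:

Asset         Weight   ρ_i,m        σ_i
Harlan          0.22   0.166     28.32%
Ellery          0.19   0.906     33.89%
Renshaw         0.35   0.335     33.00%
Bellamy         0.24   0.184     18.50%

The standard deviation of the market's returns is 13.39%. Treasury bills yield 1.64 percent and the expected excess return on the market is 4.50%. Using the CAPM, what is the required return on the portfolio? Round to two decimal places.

5.52%

β_Harlan = 0.166 × 28.32% / 13.39% = 0.3511
β_Ellery = 0.906 × 33.89% / 13.39% = 2.2931
β_Renshaw = 0.335 × 33.00% / 13.39% = 0.8256
β_Bellamy = 0.184 × 18.50% / 13.39% = 0.2542
β_P = Σ w_i β_i = 0.22×0.3511 + 0.19×2.2931 + 0.35×0.8256 + 0.24×0.2542 = 0.8629
E(R_P) = R_f + β_P × MRP = 1.64% + 0.8629 × 4.50% = 5.52%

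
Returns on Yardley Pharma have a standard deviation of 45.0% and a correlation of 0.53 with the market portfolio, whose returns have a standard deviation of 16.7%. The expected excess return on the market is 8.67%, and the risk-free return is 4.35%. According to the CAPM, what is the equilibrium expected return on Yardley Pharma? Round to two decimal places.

β = ρ × σ_i / σ_m = 0.53 × 45.0% / 16.7% = 1.4281
E(R) = 4.35% + 1.4281 × 8.67% = 16.73%

16.73%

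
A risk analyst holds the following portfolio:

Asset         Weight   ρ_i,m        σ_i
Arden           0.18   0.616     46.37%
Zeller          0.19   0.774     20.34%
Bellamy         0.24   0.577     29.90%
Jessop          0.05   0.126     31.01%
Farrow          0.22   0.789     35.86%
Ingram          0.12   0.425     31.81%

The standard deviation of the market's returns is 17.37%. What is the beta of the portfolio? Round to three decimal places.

β_Arden = 0.616 × 46.37% / 17.37% = 1.6444
β_Zeller = 0.774 × 20.34% / 17.37% = 0.9063
β_Bellamy = 0.577 × 29.90% / 17.37% = 0.9932
β_Jessop = 0.126 × 31.01% / 17.37% = 0.2249
β_Farrow = 0.789 × 35.86% / 17.37% = 1.6289
β_Ingram = 0.425 × 31.81% / 17.37% = 0.7783
β_P = Σ w_i β_i = 0.18×1.6444 + 0.19×0.9063 + 0.24×0.9932 + 0.05×0.2249 + 0.22×1.6289 + 0.12×0.7783 = 1.1696

1.170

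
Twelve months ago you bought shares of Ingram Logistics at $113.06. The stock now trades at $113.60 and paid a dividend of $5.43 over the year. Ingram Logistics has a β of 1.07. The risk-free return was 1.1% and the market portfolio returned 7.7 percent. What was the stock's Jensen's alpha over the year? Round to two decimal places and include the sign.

-2.88%

Realised HPR = (P1 + D1 − P0) / P0 = (113.60 + 5.43 − 113.06) / 113.06 = 5.97 / 113.06 = 5.2804%
MRP = 7.7% − 1.1% = 6.60%
CAPM required = R_f + β·MRP = 1.1% + 1.07 × 6.6% = 8.1620%
α = realised − required = 5.2804% − 8.1620% = -2.88%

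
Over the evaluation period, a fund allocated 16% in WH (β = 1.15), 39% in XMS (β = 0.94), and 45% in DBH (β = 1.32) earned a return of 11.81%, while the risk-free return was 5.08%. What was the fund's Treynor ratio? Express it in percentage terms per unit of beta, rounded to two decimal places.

5.88%

β_P = 0.16×1.15 + 0.39×0.94 + 0.45×1.32 = 1.1446
Treynor = (R_P − R_f) / β_P = (11.81% − 5.08%) / 1.1446 = 6.73% / 1.1446 = 5.88%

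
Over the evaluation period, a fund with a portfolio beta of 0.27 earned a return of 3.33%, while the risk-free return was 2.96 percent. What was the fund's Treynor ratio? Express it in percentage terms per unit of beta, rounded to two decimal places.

1.37%

Treynor = (R_P − R_f) / β_P = (3.33% − 2.96%) / 0.2700 = 0.37% / 0.2700 = 1.37%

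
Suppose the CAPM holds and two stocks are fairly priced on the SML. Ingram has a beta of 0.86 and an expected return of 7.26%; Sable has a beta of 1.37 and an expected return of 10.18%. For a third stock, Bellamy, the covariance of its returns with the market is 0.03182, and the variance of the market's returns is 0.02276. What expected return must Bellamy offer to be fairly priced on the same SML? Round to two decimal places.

MRP = (10.18% − 7.26%) / (1.37 − 0.86) = 5.7255%
R_f = 7.26% − 0.86 × 5.7255% = 2.3361%
β_Bellamy = Cov / Var(R_m) = 0.03182 / 0.02276 = 1.3981
E(R_Bellamy) = R_f + β × MRP = 2.3361% + 1.3981 × 5.7255% = 10.34%

10.34%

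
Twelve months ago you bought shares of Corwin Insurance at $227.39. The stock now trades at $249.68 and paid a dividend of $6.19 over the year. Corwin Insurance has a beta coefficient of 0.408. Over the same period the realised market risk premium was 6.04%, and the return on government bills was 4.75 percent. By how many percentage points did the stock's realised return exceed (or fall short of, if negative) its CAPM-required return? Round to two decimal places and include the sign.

Realised HPR = (P1 + D1 − P0) / P0 = (249.68 + 6.19 − 227.39) / 227.39 = 28.48 / 227.39 = 12.5247%
CAPM required = R_f + β·MRP = 4.75% + 0.408 × 6.04% = 7.21432%
α = realised − required = 12.5247% − 7.21432% = +5.31%

+5.31%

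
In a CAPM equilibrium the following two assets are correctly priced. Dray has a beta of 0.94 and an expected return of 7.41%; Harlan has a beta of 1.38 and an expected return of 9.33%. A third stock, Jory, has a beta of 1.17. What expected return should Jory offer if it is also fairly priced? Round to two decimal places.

8.41%

MRP (SML slope) = (9.33% − 7.41%) / (1.38 − 0.94) = 1.92% / 0.44 = 4.3636%
R_f (intercept) = 7.41% − 0.94 × 4.3636% = 3.3082%
E(R_Jory) = R_f + β × MRP = 3.3082% + 1.17 × 4.3636% = 8.41%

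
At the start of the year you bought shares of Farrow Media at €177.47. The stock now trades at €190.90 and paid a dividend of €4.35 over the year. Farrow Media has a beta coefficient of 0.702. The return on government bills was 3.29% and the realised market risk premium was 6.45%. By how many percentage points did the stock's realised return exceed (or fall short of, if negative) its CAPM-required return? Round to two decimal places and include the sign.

+2.20%

Realised HPR = (P1 + D1 − P0) / P0 = (190.90 + 4.35 − 177.47) / 177.47 = 17.78 / 177.47 = 10.0186%
CAPM required = R_f + β·MRP = 3.29% + 0.702 × 6.45% = 7.81790%
α = realised − required = 10.0186% − 7.81790% = +2.20%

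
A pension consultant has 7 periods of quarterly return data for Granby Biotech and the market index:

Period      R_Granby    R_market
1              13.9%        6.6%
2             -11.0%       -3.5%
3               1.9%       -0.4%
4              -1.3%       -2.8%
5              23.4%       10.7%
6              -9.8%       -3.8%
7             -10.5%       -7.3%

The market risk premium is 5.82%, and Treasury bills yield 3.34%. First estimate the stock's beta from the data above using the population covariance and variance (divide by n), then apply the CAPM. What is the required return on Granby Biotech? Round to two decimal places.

15.12%

Mean R_i = (13.9 − 11.0 + 1.9 − 1.3 + 23.4 − 9.8 − 10.5) / 7 = 0.9429%
Mean R_m = (6.6 − 3.5 − 0.4 − 2.8 + 10.7 − 3.8 − 7.3) / 7 = -0.0714%
Σ(R_i − R̄_i)(R_m − R̄_m) = 497.8614  ⇒  Cov = 497.8614 / 7 = 71.1231
Σ(R_m − R̄_m)² = 245.9943  ⇒  Var(R_m) = 245.9943 / 7 = 35.1420
β = Cov / Var(R_m) = 71.1231 / 35.1420 = 2.0239
E(R) = R_f + β × MRP = 3.34% + 2.0239 × 5.82% = 15.12%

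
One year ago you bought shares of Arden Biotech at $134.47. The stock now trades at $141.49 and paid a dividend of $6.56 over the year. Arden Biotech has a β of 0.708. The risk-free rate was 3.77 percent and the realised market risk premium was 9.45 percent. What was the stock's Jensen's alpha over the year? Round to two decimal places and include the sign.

Realised HPR = (P1 + D1 − P0) / P0 = (141.49 + 6.56 − 134.47) / 134.47 = 13.58 / 134.47 = 10.0989%
CAPM required = R_f + β·MRP = 3.77% + 0.708 × 9.45% = 10.46060%
α = realised − required = 10.0989% − 10.46060% = -0.36%

-0.36%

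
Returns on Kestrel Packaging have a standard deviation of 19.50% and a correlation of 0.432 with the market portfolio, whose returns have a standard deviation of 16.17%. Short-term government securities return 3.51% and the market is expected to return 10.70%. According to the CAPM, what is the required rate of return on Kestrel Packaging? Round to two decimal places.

β = ρ × σ_i / σ_m = 0.432 × 19.50% / 16.17% = 0.5210
MRP = 10.70% − 3.51% = 7.19%
E(R) = 3.51% + 0.5210 × 7.19% = 7.26%

7.26%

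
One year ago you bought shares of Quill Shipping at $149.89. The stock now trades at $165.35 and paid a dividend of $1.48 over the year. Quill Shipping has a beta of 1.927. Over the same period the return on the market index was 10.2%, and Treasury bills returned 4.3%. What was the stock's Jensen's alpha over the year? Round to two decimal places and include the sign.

-4.37%

Realised HPR = (P1 + D1 − P0) / P0 = (165.35 + 1.48 − 149.89) / 149.89 = 16.94 / 149.89 = 11.3016%
MRP = 10.2% − 4.3% = 5.90%
CAPM required = R_f + β·MRP = 4.3% + 1.927 × 5.9% = 15.6693%
α = realised − required = 11.3016% − 15.6693% = -4.37%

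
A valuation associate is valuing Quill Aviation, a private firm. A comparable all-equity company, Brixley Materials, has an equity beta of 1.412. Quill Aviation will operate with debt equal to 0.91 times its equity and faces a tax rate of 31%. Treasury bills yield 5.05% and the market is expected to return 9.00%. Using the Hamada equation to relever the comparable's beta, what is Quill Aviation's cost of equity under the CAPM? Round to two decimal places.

14.13%

β_L = β_U × [1 + (1 − t)(D/E)] = 1.412 × [1 + (1 − 0.31) × 0.91]
    = 1.412 × [1 + 0.69 × 0.91] = 1.412 × 1.6279 = 2.2986
MRP = 9.00% − 5.05% = 3.95%
E(R) = R_f + β_L × MRP = 5.05% + 2.2986 × 3.95% = 14.13%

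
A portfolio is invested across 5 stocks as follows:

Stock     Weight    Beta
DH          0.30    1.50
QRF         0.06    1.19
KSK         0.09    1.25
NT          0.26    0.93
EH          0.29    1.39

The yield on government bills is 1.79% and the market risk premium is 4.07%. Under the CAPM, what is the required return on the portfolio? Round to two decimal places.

6.99%

β_P = Σ w_i β_i = 0.30×1.50 + 0.06×1.19 + 0.09×1.25 + 0.26×0.93 + 0.29×1.39 = 1.2788
E(R_P) = R_f + β_P × MRP = 1.79% + 1.2788 × 4.07% = 6.99%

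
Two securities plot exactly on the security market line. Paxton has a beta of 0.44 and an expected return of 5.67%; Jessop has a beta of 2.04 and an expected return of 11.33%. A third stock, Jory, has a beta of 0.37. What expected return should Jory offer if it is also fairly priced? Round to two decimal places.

MRP (SML slope) = (11.33% − 5.67%) / (2.04 − 0.44) = 5.66% / 1.60 = 3.5375%
R_f (intercept) = 5.67% − 0.44 × 3.5375% = 4.1135%
E(R_Jory) = R_f + β × MRP = 4.1135% + 0.37 × 3.5375% = 5.42%

5.42%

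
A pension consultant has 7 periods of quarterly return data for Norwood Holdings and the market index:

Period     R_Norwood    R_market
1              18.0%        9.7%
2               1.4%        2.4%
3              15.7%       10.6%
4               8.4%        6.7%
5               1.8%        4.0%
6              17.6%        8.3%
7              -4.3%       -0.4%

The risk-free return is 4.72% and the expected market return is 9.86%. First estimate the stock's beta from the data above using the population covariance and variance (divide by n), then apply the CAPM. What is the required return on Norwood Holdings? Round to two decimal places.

15.68%

Mean R_i = (18.0 + 1.4 + 15.7 + 8.4 + 1.8 + 17.6 − 4.3) / 7 = 8.3714%
Mean R_m = (9.7 + 2.4 + 10.6 + 6.7 + 4.0 + 8.3 − 0.4) / 7 = 5.9000%
Σ(R_i − R̄_i)(R_m − R̄_m) = 209.9200  ⇒  Cov = 209.9200 / 7 = 29.9886
Σ(R_m − R̄_m)² = 98.4800  ⇒  Var(R_m) = 98.4800 / 7 = 14.0686
β = Cov / Var(R_m) = 29.9886 / 14.0686 = 2.1316
MRP = 9.86% − 4.72% = 5.14%
E(R) = R_f + β × MRP = 4.72% + 2.1316 × 5.14% = 15.68%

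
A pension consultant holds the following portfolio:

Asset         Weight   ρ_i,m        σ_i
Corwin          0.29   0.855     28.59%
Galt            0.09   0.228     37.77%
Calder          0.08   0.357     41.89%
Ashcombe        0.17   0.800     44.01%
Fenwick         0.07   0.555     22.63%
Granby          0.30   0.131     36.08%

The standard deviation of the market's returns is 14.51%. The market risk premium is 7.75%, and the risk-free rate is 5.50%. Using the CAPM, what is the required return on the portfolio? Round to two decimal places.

14.76%

β_Corwin = 0.855 × 28.59% / 14.51% = 1.6847
β_Galt = 0.228 × 37.77% / 14.51% = 0.5935
β_Calder = 0.357 × 41.89% / 14.51% = 1.0306
β_Ashcombe = 0.800 × 44.01% / 14.51% = 2.4265
β_Fenwick = 0.555 × 22.63% / 14.51% = 0.8656
β_Granby = 0.131 × 36.08% / 14.51% = 0.3257
β_P = Σ w_i β_i = 0.29×1.6847 + 0.09×0.5935 + 0.08×1.0306 + 0.17×2.4265 + 0.07×0.8656 + 0.30×0.3257 = 1.1952
E(R_P) = R_f + β_P × MRP = 5.50% + 1.1952 × 7.75% = 14.76%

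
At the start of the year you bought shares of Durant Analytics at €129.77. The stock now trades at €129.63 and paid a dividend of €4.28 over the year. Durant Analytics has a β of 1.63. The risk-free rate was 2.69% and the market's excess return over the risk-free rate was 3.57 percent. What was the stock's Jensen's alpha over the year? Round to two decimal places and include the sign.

Realised HPR = (P1 + D1 − P0) / P0 = (129.63 + 4.28 − 129.77) / 129.77 = 4.14 / 129.77 = 3.1903%
CAPM required = R_f + β·MRP = 2.69% + 1.63 × 3.57% = 8.5091%
α = realised − required = 3.1903% − 8.5091% = -5.32%

-5.32%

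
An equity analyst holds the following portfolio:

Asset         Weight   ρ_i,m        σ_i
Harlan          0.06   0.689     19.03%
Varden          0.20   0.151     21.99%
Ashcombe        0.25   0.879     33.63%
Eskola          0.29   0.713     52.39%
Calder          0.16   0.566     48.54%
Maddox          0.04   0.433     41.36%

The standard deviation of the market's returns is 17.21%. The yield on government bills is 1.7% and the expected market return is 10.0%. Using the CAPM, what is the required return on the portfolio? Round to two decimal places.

β_Harlan = 0.689 × 19.03% / 17.21% = 0.7619
β_Varden = 0.151 × 21.99% / 17.21% = 0.1929
β_Ashcombe = 0.879 × 33.63% / 17.21% = 1.7177
β_Eskola = 0.713 × 52.39% / 17.21% = 2.1705
β_Calder = 0.566 × 48.54% / 17.21% = 1.5964
β_Maddox = 0.433 × 41.36% / 17.21% = 1.0406
β_P = Σ w_i β_i = 0.06×0.7619 + 0.20×0.1929 + 0.25×1.7177 + 0.29×2.1705 + 0.16×1.5964 + 0.04×1.0406 = 1.4402
MRP = 10.0% − 1.7% = 8.30%
E(R_P) = R_f + β_P × MRP = 1.7% + 1.4402 × 8.3% = 13.65%

13.65%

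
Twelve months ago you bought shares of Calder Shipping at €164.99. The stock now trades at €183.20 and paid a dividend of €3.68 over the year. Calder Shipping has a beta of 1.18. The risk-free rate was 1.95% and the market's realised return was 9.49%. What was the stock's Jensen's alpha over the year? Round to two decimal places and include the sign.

Realised HPR = (P1 + D1 − P0) / P0 = (183.20 + 3.68 − 164.99) / 164.99 = 21.89 / 164.99 = 13.2675%
MRP = 9.49% − 1.95% = 7.54%
CAPM required = R_f + β·MRP = 1.95% + 1.18 × 7.54% = 10.8472%
α = realised − required = 13.2675% − 10.8472% = +2.42%

+2.42%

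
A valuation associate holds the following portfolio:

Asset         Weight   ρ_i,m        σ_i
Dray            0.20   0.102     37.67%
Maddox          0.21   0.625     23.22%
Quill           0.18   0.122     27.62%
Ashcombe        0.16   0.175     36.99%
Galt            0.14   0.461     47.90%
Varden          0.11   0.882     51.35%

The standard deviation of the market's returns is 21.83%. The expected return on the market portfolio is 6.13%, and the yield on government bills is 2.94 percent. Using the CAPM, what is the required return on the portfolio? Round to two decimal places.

β_Dray = 0.102 × 37.67% / 21.83% = 0.1760
β_Maddox = 0.625 × 23.22% / 21.83% = 0.6648
β_Quill = 0.122 × 27.62% / 21.83% = 0.1544
β_Ashcombe = 0.175 × 36.99% / 21.83% = 0.2965
β_Galt = 0.461 × 47.90% / 21.83% = 1.0115
β_Varden = 0.882 × 51.35% / 21.83% = 2.0747
β_P = Σ w_i β_i = 0.20×0.1760 + 0.21×0.6648 + 0.18×0.1544 + 0.16×0.2965 + 0.14×1.0115 + 0.11×2.0747 = 0.6199
MRP = 6.13% − 2.94% = 3.19%
E(R_P) = R_f + β_P × MRP = 2.94% + 0.6199 × 3.19% = 4.92%

4.92%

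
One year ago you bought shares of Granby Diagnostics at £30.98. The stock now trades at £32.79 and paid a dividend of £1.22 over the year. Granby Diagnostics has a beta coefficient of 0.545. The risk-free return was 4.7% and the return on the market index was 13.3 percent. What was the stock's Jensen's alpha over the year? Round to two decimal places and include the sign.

+0.39%

Realised HPR = (P1 + D1 − P0) / P0 = (32.79 + 1.22 − 30.98) / 30.98 = 3.03 / 30.98 = 9.7805%
MRP = 13.3% − 4.7% = 8.60%
CAPM required = R_f + β·MRP = 4.7% + 0.545 × 8.6% = 9.3870%
α = realised − required = 9.7805% − 9.3870% = +0.39%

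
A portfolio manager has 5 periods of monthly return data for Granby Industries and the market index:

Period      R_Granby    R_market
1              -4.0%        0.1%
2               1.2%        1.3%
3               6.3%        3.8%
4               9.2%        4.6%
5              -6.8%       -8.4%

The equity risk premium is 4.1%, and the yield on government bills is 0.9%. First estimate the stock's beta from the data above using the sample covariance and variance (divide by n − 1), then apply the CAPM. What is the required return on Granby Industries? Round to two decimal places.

5.59%

Mean R_i = (-4.0 + 1.2 + 6.3 + 9.2 − 6.8) / 5 = 1.1800%
Mean R_m = (0.1 + 1.3 + 3.8 + 4.6 − 8.4) / 5 = 0.2800%
Σ(R_i − R̄_i)(R_m − R̄_m) = 122.8880  ⇒  Cov = 122.8880 / 4 = 30.7220
Σ(R_m − R̄_m)² = 107.4680  ⇒  Var(R_m) = 107.4680 / 4 = 26.8670
β = Cov / Var(R_m) = 30.7220 / 26.8670 = 1.1435
E(R) = R_f + β × MRP = 0.9% + 1.1435 × 4.1% = 5.59%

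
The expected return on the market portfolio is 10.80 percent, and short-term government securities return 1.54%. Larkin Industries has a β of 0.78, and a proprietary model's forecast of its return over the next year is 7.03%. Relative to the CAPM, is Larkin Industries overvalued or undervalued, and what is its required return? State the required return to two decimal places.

MRP = 10.80% − 1.54% = 9.26%
Required return = R_f + β·MRP = 1.54% + 0.78 × 9.26% = 8.76%
Forecast 7.03% < required 8.76% → the stock plots below the SML → overvalued.

Overvalued; required return 8.76%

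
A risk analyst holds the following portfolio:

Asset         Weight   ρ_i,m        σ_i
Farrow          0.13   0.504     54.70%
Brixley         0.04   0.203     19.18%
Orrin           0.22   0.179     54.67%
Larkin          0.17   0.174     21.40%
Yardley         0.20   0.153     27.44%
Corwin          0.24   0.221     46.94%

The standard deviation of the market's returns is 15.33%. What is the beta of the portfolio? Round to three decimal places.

0.643

β_Farrow = 0.504 × 54.70% / 15.33% = 1.7984
β_Brixley = 0.203 × 19.18% / 15.33% = 0.2540
β_Orrin = 0.179 × 54.67% / 15.33% = 0.6384
β_Larkin = 0.174 × 21.40% / 15.33% = 0.2429
β_Yardley = 0.153 × 27.44% / 15.33% = 0.2739
β_Corwin = 0.221 × 46.94% / 15.33% = 0.6767
β_P = Σ w_i β_i = 0.13×1.7984 + 0.04×0.2540 + 0.22×0.6384 + 0.17×0.2429 + 0.20×0.2739 + 0.24×0.6767 = 0.6429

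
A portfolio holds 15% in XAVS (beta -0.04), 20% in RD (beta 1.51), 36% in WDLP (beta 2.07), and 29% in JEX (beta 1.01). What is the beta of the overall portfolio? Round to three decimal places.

β_P = Σ w_i β_i = 0.15×-0.04 + 0.20×1.51 + 0.36×2.07 + 0.29×1.01 = 1.3341

1.334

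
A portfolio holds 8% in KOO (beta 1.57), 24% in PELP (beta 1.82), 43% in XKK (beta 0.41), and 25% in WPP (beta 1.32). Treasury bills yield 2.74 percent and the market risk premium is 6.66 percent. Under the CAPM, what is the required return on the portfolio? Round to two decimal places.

β_P = Σ w_i β_i = 0.08×1.57 + 0.24×1.82 + 0.43×0.41 + 0.25×1.32 = 1.0687
E(R_P) = R_f + β_P × MRP = 2.74% + 1.0687 × 6.66% = 9.86%

9.86%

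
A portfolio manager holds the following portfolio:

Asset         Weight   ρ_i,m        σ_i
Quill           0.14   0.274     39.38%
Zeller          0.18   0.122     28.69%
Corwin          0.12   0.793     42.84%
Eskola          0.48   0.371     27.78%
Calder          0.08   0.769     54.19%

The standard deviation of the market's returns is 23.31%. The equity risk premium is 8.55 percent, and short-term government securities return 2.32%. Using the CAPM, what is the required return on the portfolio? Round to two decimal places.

7.64%

β_Quill = 0.274 × 39.38% / 23.31% = 0.4629
β_Zeller = 0.122 × 28.69% / 23.31% = 0.1502
β_Corwin = 0.793 × 42.84% / 23.31% = 1.4574
β_Eskola = 0.371 × 27.78% / 23.31% = 0.4421
β_Calder = 0.769 × 54.19% / 23.31% = 1.7877
β_P = Σ w_i β_i = 0.14×0.4629 + 0.18×0.1502 + 0.12×1.4574 + 0.48×0.4421 + 0.08×1.7877 = 0.6220
E(R_P) = R_f + β_P × MRP = 2.32% + 0.6220 × 8.55% = 7.64%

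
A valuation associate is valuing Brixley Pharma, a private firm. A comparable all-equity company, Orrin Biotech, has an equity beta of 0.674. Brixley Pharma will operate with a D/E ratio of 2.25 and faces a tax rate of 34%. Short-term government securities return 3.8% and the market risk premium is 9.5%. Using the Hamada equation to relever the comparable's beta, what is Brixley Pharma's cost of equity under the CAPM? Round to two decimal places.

β_L = β_U × [1 + (1 − t)(D/E)] = 0.674 × [1 + (1 − 0.34) × 2.25]
    = 0.674 × [1 + 0.66 × 2.25] = 0.674 × 2.4850 = 1.6749
E(R) = R_f + β_L × MRP = 3.8% + 1.6749 × 9.5% = 19.71%

19.71%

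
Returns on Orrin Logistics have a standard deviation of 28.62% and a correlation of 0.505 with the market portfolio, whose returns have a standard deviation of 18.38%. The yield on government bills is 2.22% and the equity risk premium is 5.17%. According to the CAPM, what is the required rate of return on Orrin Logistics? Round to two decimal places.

6.29%

β = ρ × σ_i / σ_m = 0.505 × 28.62% / 18.38% = 0.7863
E(R) = 2.22% + 0.7863 × 5.17% = 6.29%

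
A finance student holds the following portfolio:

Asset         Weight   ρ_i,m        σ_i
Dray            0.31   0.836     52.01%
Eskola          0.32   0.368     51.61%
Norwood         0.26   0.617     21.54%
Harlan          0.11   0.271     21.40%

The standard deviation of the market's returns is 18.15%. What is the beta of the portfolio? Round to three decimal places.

1.303

β_Dray = 0.836 × 52.01% / 18.15% = 2.3956
β_Eskola = 0.368 × 51.61% / 18.15% = 1.0464
β_Norwood = 0.617 × 21.54% / 18.15% = 0.7322
β_Harlan = 0.271 × 21.40% / 18.15% = 0.3195
β_P = Σ w_i β_i = 0.31×2.3956 + 0.32×1.0464 + 0.26×0.7322 + 0.11×0.3195 = 1.3030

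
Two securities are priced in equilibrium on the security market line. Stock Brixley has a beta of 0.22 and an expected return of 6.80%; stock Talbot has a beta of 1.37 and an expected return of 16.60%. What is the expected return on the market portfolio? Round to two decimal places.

13.45%

Both satisfy E(R) = R_f + β·MRP, so the slope of the SML is
MRP = (16.60% − 6.80%) / (1.37 − 0.22) = 9.80% / 1.15 = 8.5217%
R_f = E(R_Brixley) − β_Brixley·MRP = 6.80% − 0.22 × 8.5217% = 4.9252%
E(R_m) = R_f + MRP = 4.9252% + 8.5217% = 13.45%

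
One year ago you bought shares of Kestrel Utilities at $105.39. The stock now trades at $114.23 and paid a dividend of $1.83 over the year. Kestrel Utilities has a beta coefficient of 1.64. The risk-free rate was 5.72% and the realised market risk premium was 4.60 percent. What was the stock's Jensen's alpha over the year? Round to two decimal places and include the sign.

-3.14%

Realised HPR = (P1 + D1 − P0) / P0 = (114.23 + 1.83 − 105.39) / 105.39 = 10.67 / 105.39 = 10.1243%
CAPM required = R_f + β·MRP = 5.72% + 1.64 × 4.60% = 13.2640%
α = realised − required = 10.1243% − 13.2640% = -3.14%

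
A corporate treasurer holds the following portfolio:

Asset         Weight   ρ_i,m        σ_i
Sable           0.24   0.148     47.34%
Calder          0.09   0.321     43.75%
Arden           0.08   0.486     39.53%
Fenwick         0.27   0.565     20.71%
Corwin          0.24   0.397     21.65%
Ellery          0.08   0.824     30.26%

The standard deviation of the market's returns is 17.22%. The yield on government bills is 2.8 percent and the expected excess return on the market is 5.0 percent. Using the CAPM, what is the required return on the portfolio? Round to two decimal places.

β_Sable = 0.148 × 47.34% / 17.22% = 0.4069
β_Calder = 0.321 × 43.75% / 17.22% = 0.8155
β_Arden = 0.486 × 39.53% / 17.22% = 1.1157
β_Fenwick = 0.565 × 20.71% / 17.22% = 0.6795
β_Corwin = 0.397 × 21.65% / 17.22% = 0.4991
β_Ellery = 0.824 × 30.26% / 17.22% = 1.4480
β_P = Σ w_i β_i = 0.24×0.4069 + 0.09×0.8155 + 0.08×1.1157 + 0.27×0.6795 + 0.24×0.4991 + 0.08×1.4480 = 0.6794
E(R_P) = R_f + β_P × MRP = 2.8% + 0.6794 × 5.0% = 6.20%

6.20%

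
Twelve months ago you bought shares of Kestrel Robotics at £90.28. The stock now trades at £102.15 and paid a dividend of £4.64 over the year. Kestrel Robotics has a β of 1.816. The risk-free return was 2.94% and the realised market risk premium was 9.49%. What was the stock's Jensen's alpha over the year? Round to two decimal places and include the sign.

Realised HPR = (P1 + D1 − P0) / P0 = (102.15 + 4.64 − 90.28) / 90.28 = 16.51 / 90.28 = 18.2875%
CAPM required = R_f + β·MRP = 2.94% + 1.816 × 9.49% = 20.17384%
α = realised − required = 18.2875% − 20.17384% = -1.89%

-1.89%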